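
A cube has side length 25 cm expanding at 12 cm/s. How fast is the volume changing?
22500 cm³/s

V = s³
dV/dt = 3s² · ds/dt = 3·25²·12 = 22500 cm³/s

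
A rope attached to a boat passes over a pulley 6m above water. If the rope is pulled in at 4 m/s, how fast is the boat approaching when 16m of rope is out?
32√55/55 ≈ 4.315 m/s

rope² = x² + 6²
x = √(16² - 6²) = 2√55
dx/dt = (rope/x) · d(rope)/dt = (16/(2√55)) · (-4) = -32√55/55 m/s
The boat approaches at 32√55/55 ≈ 4.315 m/s.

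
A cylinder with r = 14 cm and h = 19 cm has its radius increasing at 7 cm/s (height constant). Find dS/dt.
658π cm²/s

S = 2πrh + 2πr² (lateral + bases)
dS/dt = (2πh + 4πr)·dr/dt = (2π·19 + 4π·14)·7
= 658π cm²/s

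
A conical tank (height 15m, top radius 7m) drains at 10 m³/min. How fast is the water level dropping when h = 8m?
1125/(1568π) ≈ 0.2284 m/min

r/h = 7/15, so r = (7/15)h
V = (1/3)πr²h = (1/3)π((7/15)h)²h = (49/675)πh³
dV/dh = (49/225)πh²
dh/dt = (dV/dt)/(dV/dh) = -10/((49/225)π·8²) = -1125/(1568π) m/min
The level is dropping at 1125/(1568π) ≈ 0.2284 m/min.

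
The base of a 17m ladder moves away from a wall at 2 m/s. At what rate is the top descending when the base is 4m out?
8√273/273 ≈ 0.4842 m/s

x² + y² = 17²
2x·dx/dt + 2y·dy/dt = 0
dy/dt = -x/y · dx/dt = -4/√273 · 2 = -8√273/273 m/s
The top is descending at 8√273/273 ≈ 0.4842 m/s.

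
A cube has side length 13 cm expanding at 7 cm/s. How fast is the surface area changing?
1092 cm²/s

A = 6s²
dA/dt = 12s · ds/dt = 12·13·7 = 1092 cm²/s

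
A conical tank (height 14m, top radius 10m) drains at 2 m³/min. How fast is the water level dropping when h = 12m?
49/(1800π) ≈ 0.008665 m/min

r/h = 10/14, so r = (5/7)h
V = (1/3)πr²h = (1/3)π((5/7)h)²h = (25/147)πh³
dV/dh = (25/49)πh²
dh/dt = (dV/dt)/(dV/dh) = -2/((25/49)π·12²) = -49/(1800π) m/min
The level is dropping at 49/(1800π) ≈ 0.008665 m/min.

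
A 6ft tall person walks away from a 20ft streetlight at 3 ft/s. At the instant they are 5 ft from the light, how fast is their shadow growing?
9/7 ft/s

By similar triangles: 20/(x+s) = 6/s
Solving: s = 6x/14
ds/dt = 6/14 · dx/dt = 3/7 · 3 = 9/7 ft/s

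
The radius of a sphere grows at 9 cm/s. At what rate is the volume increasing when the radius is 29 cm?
30276π cm³/s

V = (4/3)πr³
dV/dt = dV/dr · dr/dt = 4πr² · 9
At r = 29: dV/dt = 30276π cm³/s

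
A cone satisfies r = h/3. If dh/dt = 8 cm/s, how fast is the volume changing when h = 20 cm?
3200π/9 cm³/s

V = (1/3)π(h/3)²h = πh³/27
dV/dt = πh²/9 · 8
At h = 20: dV/dt = 3200π/9 cm³/s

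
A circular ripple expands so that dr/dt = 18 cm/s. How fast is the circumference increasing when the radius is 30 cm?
36π cm/s

C = 2πr
dC/dt = 2π · dr/dt = 2π · 18 = 36π cm/s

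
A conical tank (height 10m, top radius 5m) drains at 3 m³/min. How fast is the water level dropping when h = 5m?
12/(25π) ≈ 0.1528 m/min

r/h = 5/10, so r = (1/2)h
V = (1/3)πr²h = (1/3)π((1/2)h)²h = (1/12)πh³
dV/dh = (1/4)πh²
dh/dt = (dV/dt)/(dV/dh) = -3/((1/4)π·5²) = -12/(25π) m/min
The level is dropping at 12/(25π) ≈ 0.1528 m/min.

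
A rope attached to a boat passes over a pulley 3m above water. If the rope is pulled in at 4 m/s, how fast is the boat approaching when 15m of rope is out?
5√6/3 ≈ 4.082 m/s

rope² = x² + 3²
x = √(15² - 3²) = 6√6
dx/dt = (rope/x) · d(rope)/dt = (15/(6√6)) · (-4) = -5√6/3 m/s
The boat approaches at 5√6/3 ≈ 4.082 m/s.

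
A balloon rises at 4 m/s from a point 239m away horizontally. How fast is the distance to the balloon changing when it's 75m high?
150√62746/31373 ≈ 1.198 m/s

z² = 239² + y²
z = √(239² + 75²) = √62746
dz/dt = y/z · dy/dt = 75/√62746 · 4 = 150√62746/31373 ≈ 1.198 m/s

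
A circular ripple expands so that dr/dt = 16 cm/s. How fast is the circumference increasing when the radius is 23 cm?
32π cm/s

C = 2πr
dC/dt = 2π · dr/dt = 2π · 16 = 32π cm/s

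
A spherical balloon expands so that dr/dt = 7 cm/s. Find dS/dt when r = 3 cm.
168π cm²/s

S = 4πr²
dS/dt = dS/dr · dr/dt = 8πr · 7
At r = 3: dS/dt = 168π cm²/s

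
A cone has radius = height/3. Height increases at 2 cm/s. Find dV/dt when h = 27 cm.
162π cm³/s

V = (1/3)π(h/3)²h = πh³/27
dV/dt = πh²/9 · 2
At h = 27: dV/dt = 162π cm³/s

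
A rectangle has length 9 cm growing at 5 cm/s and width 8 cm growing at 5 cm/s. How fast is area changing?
85 cm²/s

A = lw
dA/dt = w·dl/dt + l·dw/dt = 8·5 + 9·5 = 85 cm²/s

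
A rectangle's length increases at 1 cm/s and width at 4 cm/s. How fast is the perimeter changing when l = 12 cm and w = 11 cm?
10 cm/s

P = 2(l + w)
dP/dt = 2(dl/dt + dw/dt) = 2(1 + 4) = 10 cm/s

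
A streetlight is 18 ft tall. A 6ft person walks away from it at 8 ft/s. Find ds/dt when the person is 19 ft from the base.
4 ft/s

By similar triangles: 18/(x+s) = 6/s
Solving: s = 6x/12
ds/dt = 6/12 · dx/dt = 1/2 · 8 = 4 ft/s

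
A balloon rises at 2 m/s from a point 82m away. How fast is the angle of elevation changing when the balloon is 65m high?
0.014979 rad/s

tan(θ) = y/82
sec²(θ) · dθ/dt = (1/82) · dy/dt
dθ/dt = cos²(θ)/82 · 2 = 82/(82² + 65²) · 2
dθ/dt = 0.014979 rad/s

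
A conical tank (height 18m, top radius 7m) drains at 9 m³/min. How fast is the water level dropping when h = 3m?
324/(49π) ≈ 2.105 m/min

r/h = 7/18, so r = (7/18)h
V = (1/3)πr²h = (1/3)π((7/18)h)²h = (49/972)πh³
dV/dh = (49/324)πh²
dh/dt = (dV/dt)/(dV/dh) = -9/((49/324)π·3²) = -324/(49π) m/min
The level is dropping at 324/(49π) ≈ 2.105 m/min.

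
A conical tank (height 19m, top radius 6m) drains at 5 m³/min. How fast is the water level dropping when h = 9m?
1805/(2916π) ≈ 0.197 m/min

r/h = 6/19, so r = (6/19)h
V = (1/3)πr²h = (1/3)π((6/19)h)²h = (12/361)πh³
dV/dh = (36/361)πh²
dh/dt = (dV/dt)/(dV/dh) = -5/((36/361)π·9²) = -1805/(2916π) m/min
The level is dropping at 1805/(2916π) ≈ 0.197 m/min.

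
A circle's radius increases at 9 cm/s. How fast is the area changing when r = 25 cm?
450π cm²/s

A = πr²
dA/dt = 2πr · dr/dt = 2π(25)(9) = 450π cm²/s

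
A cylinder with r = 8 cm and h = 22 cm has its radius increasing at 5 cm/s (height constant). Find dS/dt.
380π cm²/s

S = 2πrh + 2πr² (lateral + bases)
dS/dt = (2πh + 4πr)·dr/dt = (2π·22 + 4π·8)·5
= 380π cm²/s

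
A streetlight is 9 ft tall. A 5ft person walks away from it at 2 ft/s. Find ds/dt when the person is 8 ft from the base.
5/2 ft/s

By similar triangles: 9/(x+s) = 5/s
Solving: s = 5x/4
ds/dt = 5/4 · dx/dt = 5/4 · 2 = 5/2 ft/s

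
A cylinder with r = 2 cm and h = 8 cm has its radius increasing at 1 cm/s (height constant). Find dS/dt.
24π cm²/s

S = 2πrh + 2πr² (lateral + bases)
dS/dt = (2πh + 4πr)·dr/dt = (2π·8 + 4π·2)·1
= 24π cm²/s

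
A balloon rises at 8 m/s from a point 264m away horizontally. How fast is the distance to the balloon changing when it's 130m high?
520√21649/21649 ≈ 3.534 m/s

z² = 264² + y²
z = √(264² + 130²) = 2√21649
dz/dt = y/z · dy/dt = 130/(2√21649) · 8 = 520√21649/21649 ≈ 3.534 m/s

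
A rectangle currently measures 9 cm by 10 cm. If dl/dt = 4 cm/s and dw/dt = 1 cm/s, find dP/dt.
10 cm/s

P = 2(l + w)
dP/dt = 2(dl/dt + dw/dt) = 2(4 + 1) = 10 cm/s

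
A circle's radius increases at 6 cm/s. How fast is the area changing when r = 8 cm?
96π cm²/s

A = πr²
dA/dt = 2πr · dr/dt = 2π(8)(6) = 96π cm²/s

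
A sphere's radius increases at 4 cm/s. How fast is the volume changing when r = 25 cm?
10000π cm³/s

V = (4/3)πr³
dV/dt = dV/dr · dr/dt = 4πr² · 4
At r = 25: dV/dt = 10000π cm³/s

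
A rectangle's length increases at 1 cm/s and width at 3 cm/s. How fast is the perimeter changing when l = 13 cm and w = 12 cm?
8 cm/s

P = 2(l + w)
dP/dt = 2(dl/dt + dw/dt) = 2(1 + 3) = 8 cm/s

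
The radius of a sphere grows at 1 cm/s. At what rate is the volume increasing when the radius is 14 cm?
784π cm³/s

V = (4/3)πr³
dV/dt = dV/dr · dr/dt = 4πr² · 1
At r = 14: dV/dt = 784π cm³/s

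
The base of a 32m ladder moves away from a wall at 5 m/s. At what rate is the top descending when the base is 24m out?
15√7/7 ≈ 5.669 m/s

x² + y² = 32²
2x·dx/dt + 2y·dy/dt = 0
dy/dt = -x/y · dx/dt = -24/(8√7) · 5 = -15√7/7 m/s
The top is descending at 15√7/7 ≈ 5.669 m/s.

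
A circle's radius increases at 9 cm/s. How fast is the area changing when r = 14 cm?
252π cm²/s

A = πr²
dA/dt = 2πr · dr/dt = 2π(14)(9) = 252π cm²/s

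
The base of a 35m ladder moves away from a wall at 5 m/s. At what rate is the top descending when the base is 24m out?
120√649/649 ≈ 4.71 m/s

x² + y² = 35²
2x·dx/dt + 2y·dy/dt = 0
dy/dt = -x/y · dx/dt = -24/√649 · 5 = -120√649/649 m/s
The top is descending at 120√649/649 ≈ 4.71 m/s.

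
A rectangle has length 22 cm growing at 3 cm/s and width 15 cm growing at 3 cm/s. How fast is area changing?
111 cm²/s

A = lw
dA/dt = w·dl/dt + l·dw/dt = 15·3 + 22·3 = 111 cm²/s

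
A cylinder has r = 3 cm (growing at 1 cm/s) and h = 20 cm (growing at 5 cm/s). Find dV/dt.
165π cm³/s

V = πr²h
dV/dt = 2πrh·dr/dt + πr²·dh/dt
= 2π(3)(20)(1) + π(3)²(5)
= 165π cm³/s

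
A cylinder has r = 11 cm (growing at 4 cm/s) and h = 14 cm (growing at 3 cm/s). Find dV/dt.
1595π cm³/s

V = πr²h
dV/dt = 2πrh·dr/dt + πr²·dh/dt
= 2π(11)(14)(4) + π(11)²(3)
= 1595π cm³/s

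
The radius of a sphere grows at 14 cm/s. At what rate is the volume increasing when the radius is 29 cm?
47096π cm³/s

V = (4/3)πr³
dV/dt = dV/dr · dr/dt = 4πr² · 14
At r = 29: dV/dt = 47096π cm³/s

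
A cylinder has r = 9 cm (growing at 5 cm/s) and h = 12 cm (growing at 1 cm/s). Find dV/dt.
1161π cm³/s

V = πr²h
dV/dt = 2πrh·dr/dt + πr²·dh/dt
= 2π(9)(12)(5) + π(9)²(1)
= 1161π cm³/s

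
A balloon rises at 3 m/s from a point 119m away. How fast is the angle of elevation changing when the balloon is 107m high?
0.01394 rad/s

tan(θ) = y/119
sec²(θ) · dθ/dt = (1/119) · dy/dt
dθ/dt = cos²(θ)/119 · 3 = 119/(119² + 107²) · 3
dθ/dt = 0.01394 rad/s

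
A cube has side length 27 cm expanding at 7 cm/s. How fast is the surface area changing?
2268 cm²/s

A = 6s²
dA/dt = 12s · ds/dt = 12·27·7 = 2268 cm²/s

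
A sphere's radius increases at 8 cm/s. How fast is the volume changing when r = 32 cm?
32768π cm³/s

V = (4/3)πr³
dV/dt = dV/dr · dr/dt = 4πr² · 8
At r = 32: dV/dt = 32768π cm³/s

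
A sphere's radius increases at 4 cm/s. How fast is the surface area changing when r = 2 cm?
64π cm²/s

S = 4πr²
dS/dt = dS/dr · dr/dt = 8πr · 4
At r = 2: dS/dt = 64π cm²/s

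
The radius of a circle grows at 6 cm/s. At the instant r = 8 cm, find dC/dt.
12π cm/s

C = 2πr
dC/dt = 2π · dr/dt = 2π · 6 = 12π cm/s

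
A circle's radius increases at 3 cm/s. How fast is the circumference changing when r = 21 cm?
6π cm/s

C = 2πr
dC/dt = 2π · dr/dt = 2π · 3 = 6π cm/s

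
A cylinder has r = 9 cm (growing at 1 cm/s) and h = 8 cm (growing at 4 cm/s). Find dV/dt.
468π cm³/s

V = πr²h
dV/dt = 2πrh·dr/dt + πr²·dh/dt
= 2π(9)(8)(1) + π(9)²(4)
= 468π cm³/s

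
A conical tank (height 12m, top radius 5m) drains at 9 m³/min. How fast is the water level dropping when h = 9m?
16/(25π) ≈ 0.2037 m/min

r/h = 5/12, so r = (5/12)h
V = (1/3)πr²h = (1/3)π((5/12)h)²h = (25/432)πh³
dV/dh = (25/144)πh²
dh/dt = (dV/dt)/(dV/dh) = -9/((25/144)π·9²) = -16/(25π) m/min
The level is dropping at 16/(25π) ≈ 0.2037 m/min.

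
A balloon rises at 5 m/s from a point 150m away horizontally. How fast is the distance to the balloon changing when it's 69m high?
115√3029/3029 ≈ 2.09 m/s

z² = 150² + y²
z = √(150² + 69²) = 3√3029
dz/dt = y/z · dy/dt = 69/(3√3029) · 5 = 115√3029/3029 ≈ 2.09 m/s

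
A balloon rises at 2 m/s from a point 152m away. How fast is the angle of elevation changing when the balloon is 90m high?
0.009742 rad/s

tan(θ) = y/152
sec²(θ) · dθ/dt = (1/152) · dy/dt
dθ/dt = cos²(θ)/152 · 2 = 152/(152² + 90²) · 2
dθ/dt = 0.009742 rad/s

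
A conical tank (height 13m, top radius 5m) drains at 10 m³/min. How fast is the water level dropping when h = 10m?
169/(250π) ≈ 0.2152 m/min

r/h = 5/13, so r = (5/13)h
V = (1/3)πr²h = (1/3)π((5/13)h)²h = (25/507)πh³
dV/dh = (25/169)πh²
dh/dt = (dV/dt)/(dV/dh) = -10/((25/169)π·10²) = -169/(250π) m/min
The level is dropping at 169/(250π) ≈ 0.2152 m/min.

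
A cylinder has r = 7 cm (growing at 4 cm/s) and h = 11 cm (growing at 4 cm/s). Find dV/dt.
812π cm³/s

V = πr²h
dV/dt = 2πrh·dr/dt + πr²·dh/dt
= 2π(7)(11)(4) + π(7)²(4)
= 812π cm³/s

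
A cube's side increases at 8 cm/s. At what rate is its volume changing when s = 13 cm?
4056 cm³/s

V = s³
dV/dt = 3s² · ds/dt = 3·13²·8 = 4056 cm³/s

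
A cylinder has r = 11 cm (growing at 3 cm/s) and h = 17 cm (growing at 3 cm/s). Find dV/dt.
1485π cm³/s

V = πr²h
dV/dt = 2πrh·dr/dt + πr²·dh/dt
= 2π(11)(17)(3) + π(11)²(3)
= 1485π cm³/s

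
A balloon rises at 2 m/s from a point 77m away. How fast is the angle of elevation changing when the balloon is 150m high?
0.005417 rad/s

tan(θ) = y/77
sec²(θ) · dθ/dt = (1/77) · dy/dt
dθ/dt = cos²(θ)/77 · 2 = 77/(77² + 150²) · 2
dθ/dt = 0.005417 rad/s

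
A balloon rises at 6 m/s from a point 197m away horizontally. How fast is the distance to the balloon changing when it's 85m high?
255√46034/23017 ≈ 2.377 m/s

z² = 197² + y²
z = √(197² + 85²) = √46034
dz/dt = y/z · dy/dt = 85/√46034 · 6 = 255√46034/23017 ≈ 2.377 m/s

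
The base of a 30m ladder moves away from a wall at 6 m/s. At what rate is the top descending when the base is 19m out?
114√11/77 ≈ 4.91 m/s

x² + y² = 30²
2x·dx/dt + 2y·dy/dt = 0
dy/dt = -x/y · dx/dt = -19/(7√11) · 6 = -114√11/77 m/s
The top is descending at 114√11/77 ≈ 4.91 m/s.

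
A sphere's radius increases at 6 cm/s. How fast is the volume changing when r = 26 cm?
16224π cm³/s

V = (4/3)πr³
dV/dt = dV/dr · dr/dt = 4πr² · 6
At r = 26: dV/dt = 16224π cm³/s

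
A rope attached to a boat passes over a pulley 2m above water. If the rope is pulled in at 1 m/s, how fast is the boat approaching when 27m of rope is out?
27√29/145 ≈ 1.003 m/s

rope² = x² + 2²
x = √(27² - 2²) = 5√29
dx/dt = (rope/x) · d(rope)/dt = (27/(5√29)) · (-1) = -27√29/145 m/s
The boat approaches at 27√29/145 ≈ 1.003 m/s.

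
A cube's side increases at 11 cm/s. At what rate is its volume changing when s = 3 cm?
297 cm³/s

V = s³
dV/dt = 3s² · ds/dt = 3·3²·11 = 297 cm³/s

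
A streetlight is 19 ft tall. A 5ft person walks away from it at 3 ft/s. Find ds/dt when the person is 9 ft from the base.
15/14 ft/s

By similar triangles: 19/(x+s) = 5/s
Solving: s = 5x/14
ds/dt = 5/14 · dx/dt = 5/14 · 3 = 15/14 ft/s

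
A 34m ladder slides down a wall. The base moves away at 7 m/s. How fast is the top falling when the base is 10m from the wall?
35√66/132 ≈ 2.154 m/s

x² + y² = 34²
2x·dx/dt + 2y·dy/dt = 0
dy/dt = -x/y · dx/dt = -10/(4√66) · 7 = -35√66/132 m/s
The top is descending at 35√66/132 ≈ 2.154 m/s.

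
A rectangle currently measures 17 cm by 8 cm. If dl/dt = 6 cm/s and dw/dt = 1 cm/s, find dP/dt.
14 cm/s

P = 2(l + w)
dP/dt = 2(dl/dt + dw/dt) = 2(6 + 1) = 14 cm/s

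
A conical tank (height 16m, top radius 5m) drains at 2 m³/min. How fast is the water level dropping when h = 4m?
32/(25π) ≈ 0.4074 m/min

r/h = 5/16, so r = (5/16)h
V = (1/3)πr²h = (1/3)π((5/16)h)²h = (25/768)πh³
dV/dh = (25/256)πh²
dh/dt = (dV/dt)/(dV/dh) = -2/((25/256)π·4²) = -32/(25π) m/min
The level is dropping at 32/(25π) ≈ 0.4074 m/min.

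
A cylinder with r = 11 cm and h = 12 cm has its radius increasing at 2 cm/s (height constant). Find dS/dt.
136π cm²/s

S = 2πrh + 2πr² (lateral + bases)
dS/dt = (2πh + 4πr)·dr/dt = (2π·12 + 4π·11)·2
= 136π cm²/s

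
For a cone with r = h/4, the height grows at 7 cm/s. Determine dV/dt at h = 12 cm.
63π cm³/s

V = (1/3)π(h/4)²h = πh³/48
dV/dt = πh²/16 · 7
At h = 12: dV/dt = 63π cm³/s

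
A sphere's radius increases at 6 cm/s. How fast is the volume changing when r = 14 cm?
4704π cm³/s

V = (4/3)πr³
dV/dt = dV/dr · dr/dt = 4πr² · 6
At r = 14: dV/dt = 4704π cm³/s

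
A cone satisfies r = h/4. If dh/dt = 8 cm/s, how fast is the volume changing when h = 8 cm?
32π cm³/s

V = (1/3)π(h/4)²h = πh³/48
dV/dt = πh²/16 · 8
At h = 8: dV/dt = 32π cm³/s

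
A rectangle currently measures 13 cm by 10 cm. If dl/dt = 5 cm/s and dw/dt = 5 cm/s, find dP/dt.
20 cm/s

P = 2(l + w)
dP/dt = 2(dl/dt + dw/dt) = 2(5 + 5) = 20 cm/s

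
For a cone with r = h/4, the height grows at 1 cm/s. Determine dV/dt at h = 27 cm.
729π/16 cm³/s

V = (1/3)π(h/4)²h = πh³/48
dV/dt = πh²/16 · 1
At h = 27: dV/dt = 729π/16 cm³/s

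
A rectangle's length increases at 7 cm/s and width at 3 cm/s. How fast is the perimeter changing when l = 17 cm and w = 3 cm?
20 cm/s

P = 2(l + w)
dP/dt = 2(dl/dt + dw/dt) = 2(7 + 3) = 20 cm/s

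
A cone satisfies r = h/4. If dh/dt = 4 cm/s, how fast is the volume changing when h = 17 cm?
289π/4 cm³/s

V = (1/3)π(h/4)²h = πh³/48
dV/dt = πh²/16 · 4
At h = 17: dV/dt = 289π/4 cm³/s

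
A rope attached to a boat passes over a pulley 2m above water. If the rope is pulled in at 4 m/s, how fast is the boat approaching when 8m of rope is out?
16√15/15 ≈ 4.131 m/s

rope² = x² + 2²
x = √(8² - 2²) = 2√15
dx/dt = (rope/x) · d(rope)/dt = (8/(2√15)) · (-4) = -16√15/15 m/s
The boat approaches at 16√15/15 ≈ 4.131 m/s.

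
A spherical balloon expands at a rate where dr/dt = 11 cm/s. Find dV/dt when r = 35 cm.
53900π cm³/s

V = (4/3)πr³
dV/dt = dV/dr · dr/dt = 4πr² · 11
At r = 35: dV/dt = 53900π cm³/s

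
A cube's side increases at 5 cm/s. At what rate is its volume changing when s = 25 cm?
9375 cm³/s

V = s³
dV/dt = 3s² · ds/dt = 3·25²·5 = 9375 cm³/s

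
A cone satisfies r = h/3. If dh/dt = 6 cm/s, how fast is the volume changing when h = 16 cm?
512π/3 cm³/s

V = (1/3)π(h/3)²h = πh³/27
dV/dt = πh²/9 · 6
At h = 16: dV/dt = 512π/3 cm³/s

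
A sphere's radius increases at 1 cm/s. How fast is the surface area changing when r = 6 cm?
48π cm²/s

S = 4πr²
dS/dt = dS/dr · dr/dt = 8πr · 1
At r = 6: dS/dt = 48π cm²/s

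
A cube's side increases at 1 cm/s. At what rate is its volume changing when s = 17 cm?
867 cm³/s

V = s³
dV/dt = 3s² · ds/dt = 3·17²·1 = 867 cm³/s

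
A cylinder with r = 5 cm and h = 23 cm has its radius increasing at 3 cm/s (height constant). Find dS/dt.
198π cm²/s

S = 2πrh + 2πr² (lateral + bases)
dS/dt = (2πh + 4πr)·dr/dt = (2π·23 + 4π·5)·3
= 198π cm²/s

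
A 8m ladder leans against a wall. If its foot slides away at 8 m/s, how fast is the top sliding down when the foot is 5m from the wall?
40√39/39 ≈ 6.405 m/s

x² + y² = 8²
2x·dx/dt + 2y·dy/dt = 0
dy/dt = -x/y · dx/dt = -5/√39 · 8 = -40√39/39 m/s
The top is descending at 40√39/39 ≈ 6.405 m/s.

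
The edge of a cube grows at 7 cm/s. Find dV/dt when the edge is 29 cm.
17661 cm³/s

V = s³
dV/dt = 3s² · ds/dt = 3·29²·7 = 17661 cm³/s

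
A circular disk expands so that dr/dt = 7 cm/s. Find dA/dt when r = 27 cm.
378π cm²/s

A = πr²
dA/dt = 2πr · dr/dt = 2π(27)(7) = 378π cm²/s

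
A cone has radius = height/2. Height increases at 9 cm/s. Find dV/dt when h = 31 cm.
8649π/4 cm³/s

V = (1/3)π(h/2)²h = πh³/12
dV/dt = πh²/4 · 9
At h = 31: dV/dt = 8649π/4 cm³/s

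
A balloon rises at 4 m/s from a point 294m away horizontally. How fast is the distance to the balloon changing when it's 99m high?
132√37/629 ≈ 1.277 m/s

z² = 294² + y²
z = √(294² + 99²) = 51√37
dz/dt = y/z · dy/dt = 99/(51√37) · 4 = 132√37/629 ≈ 1.277 m/s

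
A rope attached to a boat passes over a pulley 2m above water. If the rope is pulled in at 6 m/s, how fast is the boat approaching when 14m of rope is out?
7√3/2 ≈ 6.062 m/s

rope² = x² + 2²
x = √(14² - 2²) = 8√3
dx/dt = (rope/x) · d(rope)/dt = (14/(8√3)) · (-6) = -7√3/2 m/s
The boat approaches at 7√3/2 ≈ 6.062 m/s.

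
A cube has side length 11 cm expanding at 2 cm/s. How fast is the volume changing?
726 cm³/s

V = s³
dV/dt = 3s² · ds/dt = 3·11²·2 = 726 cm³/s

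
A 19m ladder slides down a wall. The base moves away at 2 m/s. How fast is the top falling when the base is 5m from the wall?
5√21/42 ≈ 0.5455 m/s

x² + y² = 19²
2x·dx/dt + 2y·dy/dt = 0
dy/dt = -x/y · dx/dt = -5/(4√21) · 2 = -5√21/42 m/s
The top is descending at 5√21/42 ≈ 0.5455 m/s.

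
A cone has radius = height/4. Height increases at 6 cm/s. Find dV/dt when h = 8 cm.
24π cm³/s

V = (1/3)π(h/4)²h = πh³/48
dV/dt = πh²/16 · 6
At h = 8: dV/dt = 24π cm³/s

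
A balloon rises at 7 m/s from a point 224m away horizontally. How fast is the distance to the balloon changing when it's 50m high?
175√13169/13169 ≈ 1.525 m/s

z² = 224² + y²
z = √(224² + 50²) = 2√13169
dz/dt = y/z · dy/dt = 50/(2√13169) · 7 = 175√13169/13169 ≈ 1.525 m/s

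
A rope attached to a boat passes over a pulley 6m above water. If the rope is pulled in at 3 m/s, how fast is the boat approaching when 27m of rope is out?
27√77/77 ≈ 3.077 m/s

rope² = x² + 6²
x = √(27² - 6²) = 3√77
dx/dt = (rope/x) · d(rope)/dt = (27/(3√77)) · (-3) = -27√77/77 m/s
The boat approaches at 27√77/77 ≈ 3.077 m/s.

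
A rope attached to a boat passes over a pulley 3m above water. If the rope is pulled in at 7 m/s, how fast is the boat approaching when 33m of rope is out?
77√30/60 ≈ 7.029 m/s

rope² = x² + 3²
x = √(33² - 3²) = 6√30
dx/dt = (rope/x) · d(rope)/dt = (33/(6√30)) · (-7) = -77√30/60 m/s
The boat approaches at 77√30/60 ≈ 7.029 m/s.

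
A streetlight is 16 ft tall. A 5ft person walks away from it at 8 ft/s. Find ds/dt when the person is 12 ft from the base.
40/11 ft/s

By similar triangles: 16/(x+s) = 5/s
Solving: s = 5x/11
ds/dt = 5/11 · dx/dt = 5/11 · 8 = 40/11 ft/s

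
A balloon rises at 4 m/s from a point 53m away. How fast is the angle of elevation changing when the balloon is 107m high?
0.014869 rad/s

tan(θ) = y/53
sec²(θ) · dθ/dt = (1/53) · dy/dt
dθ/dt = cos²(θ)/53 · 4 = 53/(53² + 107²) · 4
dθ/dt = 0.014869 rad/s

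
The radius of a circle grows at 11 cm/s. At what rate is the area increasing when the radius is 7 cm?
154π cm²/s

A = πr²
dA/dt = 2πr · dr/dt = 2π(7)(11) = 154π cm²/s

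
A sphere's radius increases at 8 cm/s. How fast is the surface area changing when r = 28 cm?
1792π cm²/s

S = 4πr²
dS/dt = dS/dr · dr/dt = 8πr · 8
At r = 28: dS/dt = 1792π cm²/s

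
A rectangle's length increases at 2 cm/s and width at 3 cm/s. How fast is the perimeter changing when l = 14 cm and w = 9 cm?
10 cm/s

P = 2(l + w)
dP/dt = 2(dl/dt + dw/dt) = 2(2 + 3) = 10 cm/s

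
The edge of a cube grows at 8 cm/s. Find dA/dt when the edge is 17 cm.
1632 cm²/s

A = 6s²
dA/dt = 12s · ds/dt = 12·17·8 = 1632 cm²/s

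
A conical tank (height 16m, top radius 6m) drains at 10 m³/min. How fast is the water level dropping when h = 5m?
128/(45π) ≈ 0.9054 m/min

r/h = 6/16, so r = (3/8)h
V = (1/3)πr²h = (1/3)π((3/8)h)²h = (3/64)πh³
dV/dh = (9/64)πh²
dh/dt = (dV/dt)/(dV/dh) = -10/((9/64)π·5²) = -128/(45π) m/min
The level is dropping at 128/(45π) ≈ 0.9054 m/min.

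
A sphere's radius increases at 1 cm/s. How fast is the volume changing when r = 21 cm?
1764π cm³/s

V = (4/3)πr³
dV/dt = dV/dr · dr/dt = 4πr² · 1
At r = 21: dV/dt = 1764π cm³/s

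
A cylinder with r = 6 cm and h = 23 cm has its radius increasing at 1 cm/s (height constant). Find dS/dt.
70π cm²/s

S = 2πrh + 2πr² (lateral + bases)
dS/dt = (2πh + 4πr)·dr/dt = (2π·23 + 4π·6)·1
= 70π cm²/s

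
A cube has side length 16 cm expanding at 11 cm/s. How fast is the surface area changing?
2112 cm²/s

A = 6s²
dA/dt = 12s · ds/dt = 12·16·11 = 2112 cm²/s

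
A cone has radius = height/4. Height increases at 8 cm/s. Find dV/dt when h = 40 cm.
800π cm³/s

V = (1/3)π(h/4)²h = πh³/48
dV/dt = πh²/16 · 8
At h = 40: dV/dt = 800π cm³/s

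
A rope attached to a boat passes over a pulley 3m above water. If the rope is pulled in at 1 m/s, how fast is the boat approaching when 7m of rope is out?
7√10/20 ≈ 1.107 m/s

rope² = x² + 3²
x = √(7² - 3²) = 2√10
dx/dt = (rope/x) · d(rope)/dt = (7/(2√10)) · (-1) = -7√10/20 m/s
The boat approaches at 7√10/20 ≈ 1.107 m/s.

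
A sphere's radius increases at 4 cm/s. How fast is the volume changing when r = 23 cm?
8464π cm³/s

V = (4/3)πr³
dV/dt = dV/dr · dr/dt = 4πr² · 4
At r = 23: dV/dt = 8464π cm³/s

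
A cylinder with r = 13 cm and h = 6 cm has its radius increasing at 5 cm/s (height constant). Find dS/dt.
320π cm²/s

S = 2πrh + 2πr² (lateral + bases)
dS/dt = (2πh + 4πr)·dr/dt = (2π·6 + 4π·13)·5
= 320π cm²/s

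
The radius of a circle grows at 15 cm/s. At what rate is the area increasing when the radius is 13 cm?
390π cm²/s

A = πr²
dA/dt = 2πr · dr/dt = 2π(13)(15) = 390π cm²/s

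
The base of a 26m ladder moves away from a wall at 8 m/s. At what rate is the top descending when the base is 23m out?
184√3/21 ≈ 15.18 m/s

x² + y² = 26²
2x·dx/dt + 2y·dy/dt = 0
dy/dt = -x/y · dx/dt = -23/(7√3) · 8 = -184√3/21 m/s
The top is descending at 184√3/21 ≈ 15.18 m/s.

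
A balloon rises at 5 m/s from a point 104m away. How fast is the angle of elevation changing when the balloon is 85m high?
0.028823 rad/s

tan(θ) = y/104
sec²(θ) · dθ/dt = (1/104) · dy/dt
dθ/dt = cos²(θ)/104 · 5 = 104/(104² + 85²) · 5
dθ/dt = 0.028823 rad/s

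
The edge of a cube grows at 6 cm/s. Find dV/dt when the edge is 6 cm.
648 cm³/s

V = s³
dV/dt = 3s² · ds/dt = 3·6²·6 = 648 cm³/s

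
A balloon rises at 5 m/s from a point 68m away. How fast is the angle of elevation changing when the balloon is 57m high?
0.043186 rad/s

tan(θ) = y/68
sec²(θ) · dθ/dt = (1/68) · dy/dt
dθ/dt = cos²(θ)/68 · 5 = 68/(68² + 57²) · 5
dθ/dt = 0.043186 rad/s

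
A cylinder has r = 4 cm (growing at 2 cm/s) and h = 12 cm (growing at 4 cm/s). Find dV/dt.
256π cm³/s

V = πr²h
dV/dt = 2πrh·dr/dt + πr²·dh/dt
= 2π(4)(12)(2) + π(4)²(4)
= 256π cm³/s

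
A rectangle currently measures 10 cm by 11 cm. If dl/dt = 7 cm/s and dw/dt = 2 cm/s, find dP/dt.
18 cm/s

P = 2(l + w)
dP/dt = 2(dl/dt + dw/dt) = 2(7 + 2) = 18 cm/s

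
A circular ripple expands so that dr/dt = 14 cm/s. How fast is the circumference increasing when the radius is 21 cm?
28π cm/s

C = 2πr
dC/dt = 2π · dr/dt = 2π · 14 = 28π cm/s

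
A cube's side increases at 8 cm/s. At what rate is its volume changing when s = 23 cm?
12696 cm³/s

V = s³
dV/dt = 3s² · ds/dt = 3·23²·8 = 12696 cm³/s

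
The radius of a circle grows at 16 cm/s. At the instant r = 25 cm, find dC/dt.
32π cm/s

C = 2πr
dC/dt = 2π · dr/dt = 2π · 16 = 32π cm/s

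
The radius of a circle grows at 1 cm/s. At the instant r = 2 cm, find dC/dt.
2π cm/s

C = 2πr
dC/dt = 2π · dr/dt = 2π · 1 = 2π cm/s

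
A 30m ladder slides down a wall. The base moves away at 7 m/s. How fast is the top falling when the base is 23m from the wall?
23√371/53 ≈ 8.359 m/s

x² + y² = 30²
2x·dx/dt + 2y·dy/dt = 0
dy/dt = -x/y · dx/dt = -23/√371 · 7 = -23√371/53 m/s
The top is descending at 23√371/53 ≈ 8.359 m/s.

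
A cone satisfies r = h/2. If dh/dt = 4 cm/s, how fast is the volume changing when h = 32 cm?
1024π cm³/s

V = (1/3)π(h/2)²h = πh³/12
dV/dt = πh²/4 · 4
At h = 32: dV/dt = 1024π cm³/s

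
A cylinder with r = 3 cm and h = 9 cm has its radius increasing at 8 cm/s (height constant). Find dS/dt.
240π cm²/s

S = 2πrh + 2πr² (lateral + bases)
dS/dt = (2πh + 4πr)·dr/dt = (2π·9 + 4π·3)·8
= 240π cm²/s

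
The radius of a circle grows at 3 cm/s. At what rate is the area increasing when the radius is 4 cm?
24π cm²/s

A = πr²
dA/dt = 2πr · dr/dt = 2π(4)(3) = 24π cm²/s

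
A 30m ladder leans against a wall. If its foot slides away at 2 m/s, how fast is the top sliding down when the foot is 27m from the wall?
18√19/19 ≈ 4.129 m/s

x² + y² = 30²
2x·dx/dt + 2y·dy/dt = 0
dy/dt = -x/y · dx/dt = -27/(3√19) · 2 = -18√19/19 m/s
The top is descending at 18√19/19 ≈ 4.129 m/s.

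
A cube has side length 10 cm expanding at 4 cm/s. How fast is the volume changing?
1200 cm³/s

V = s³
dV/dt = 3s² · ds/dt = 3·10²·4 = 1200 cm³/s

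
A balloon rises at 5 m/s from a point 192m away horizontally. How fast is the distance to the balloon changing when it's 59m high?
59√40345/8069 ≈ 1.469 m/s

z² = 192² + y²
z = √(192² + 59²) = √40345
dz/dt = y/z · dy/dt = 59/√40345 · 5 = 59√40345/8069 ≈ 1.469 m/s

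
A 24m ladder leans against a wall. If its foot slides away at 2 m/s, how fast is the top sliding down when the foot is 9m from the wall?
6√55/55 ≈ 0.809 m/s

x² + y² = 24²
2x·dx/dt + 2y·dy/dt = 0
dy/dt = -x/y · dx/dt = -9/(3√55) · 2 = -6√55/55 m/s
The top is descending at 6√55/55 ≈ 0.809 m/s.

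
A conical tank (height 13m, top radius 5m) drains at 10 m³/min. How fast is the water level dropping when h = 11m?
338/(605π) ≈ 0.1778 m/min

r/h = 5/13, so r = (5/13)h
V = (1/3)πr²h = (1/3)π((5/13)h)²h = (25/507)πh³
dV/dh = (25/169)πh²
dh/dt = (dV/dt)/(dV/dh) = -10/((25/169)π·11²) = -338/(605π) m/min
The level is dropping at 338/(605π) ≈ 0.1778 m/min.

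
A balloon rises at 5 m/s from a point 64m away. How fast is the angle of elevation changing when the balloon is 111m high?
0.019492 rad/s

tan(θ) = y/64
sec²(θ) · dθ/dt = (1/64) · dy/dt
dθ/dt = cos²(θ)/64 · 5 = 64/(64² + 111²) · 5
dθ/dt = 0.019492 rad/s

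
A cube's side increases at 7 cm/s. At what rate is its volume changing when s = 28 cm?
16464 cm³/s

V = s³
dV/dt = 3s² · ds/dt = 3·28²·7 = 16464 cm³/s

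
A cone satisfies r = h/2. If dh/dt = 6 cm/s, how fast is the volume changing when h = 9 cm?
243π/2 cm³/s

V = (1/3)π(h/2)²h = πh³/12
dV/dt = πh²/4 · 6
At h = 9: dV/dt = 243π/2 cm³/s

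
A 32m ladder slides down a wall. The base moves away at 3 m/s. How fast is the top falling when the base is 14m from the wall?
7√23/23 ≈ 1.46 m/s

x² + y² = 32²
2x·dx/dt + 2y·dy/dt = 0
dy/dt = -x/y · dx/dt = -14/(6√23) · 3 = -7√23/23 m/s
The top is descending at 7√23/23 ≈ 1.46 m/s.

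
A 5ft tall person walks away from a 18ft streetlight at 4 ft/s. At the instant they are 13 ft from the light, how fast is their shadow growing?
20/13 ft/s

By similar triangles: 18/(x+s) = 5/s
Solving: s = 5x/13
ds/dt = 5/13 · dx/dt = 5/13 · 4 = 20/13 ft/s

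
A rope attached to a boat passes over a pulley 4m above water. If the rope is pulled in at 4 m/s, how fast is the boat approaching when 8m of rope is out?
8√3/3 ≈ 4.619 m/s

rope² = x² + 4²
x = √(8² - 4²) = 4√3
dx/dt = (rope/x) · d(rope)/dt = (8/(4√3)) · (-4) = -8√3/3 m/s
The boat approaches at 8√3/3 ≈ 4.619 m/s.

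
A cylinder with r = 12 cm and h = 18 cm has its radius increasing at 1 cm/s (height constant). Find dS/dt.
84π cm²/s

S = 2πrh + 2πr² (lateral + bases)
dS/dt = (2πh + 4πr)·dr/dt = (2π·18 + 4π·12)·1
= 84π cm²/s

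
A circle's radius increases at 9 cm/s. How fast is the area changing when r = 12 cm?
216π cm²/s

A = πr²
dA/dt = 2πr · dr/dt = 2π(12)(9) = 216π cm²/s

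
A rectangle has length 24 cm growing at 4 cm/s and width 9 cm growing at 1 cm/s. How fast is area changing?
60 cm²/s

A = lw
dA/dt = w·dl/dt + l·dw/dt = 9·4 + 24·1 = 60 cm²/s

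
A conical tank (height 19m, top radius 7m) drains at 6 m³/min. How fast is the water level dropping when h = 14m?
1083/(4802π) ≈ 0.07179 m/min

r/h = 7/19, so r = (7/19)h
V = (1/3)πr²h = (1/3)π((7/19)h)²h = (49/1083)πh³
dV/dh = (49/361)πh²
dh/dt = (dV/dt)/(dV/dh) = -6/((49/361)π·14²) = -1083/(4802π) m/min
The level is dropping at 1083/(4802π) ≈ 0.07179 m/min.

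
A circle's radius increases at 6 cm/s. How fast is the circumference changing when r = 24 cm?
12π cm/s

C = 2πr
dC/dt = 2π · dr/dt = 2π · 6 = 12π cm/s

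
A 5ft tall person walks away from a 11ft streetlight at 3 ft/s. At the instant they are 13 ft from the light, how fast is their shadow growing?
5/2 ft/s

By similar triangles: 11/(x+s) = 5/s
Solving: s = 5x/6
ds/dt = 5/6 · dx/dt = 5/6 · 3 = 5/2 ft/s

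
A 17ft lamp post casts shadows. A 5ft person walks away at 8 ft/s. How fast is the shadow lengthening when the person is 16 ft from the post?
10/3 ft/s

By similar triangles: 17/(x+s) = 5/s
Solving: s = 5x/12
ds/dt = 5/12 · dx/dt = 5/12 · 8 = 10/3 ft/s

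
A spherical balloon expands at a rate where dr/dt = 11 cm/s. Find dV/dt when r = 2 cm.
176π cm³/s

V = (4/3)πr³
dV/dt = dV/dr · dr/dt = 4πr² · 11
At r = 2: dV/dt = 176π cm³/s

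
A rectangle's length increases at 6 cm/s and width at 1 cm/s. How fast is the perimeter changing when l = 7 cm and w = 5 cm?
14 cm/s

P = 2(l + w)
dP/dt = 2(dl/dt + dw/dt) = 2(6 + 1) = 14 cm/s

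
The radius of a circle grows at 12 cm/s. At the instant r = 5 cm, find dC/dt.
24π cm/s

C = 2πr
dC/dt = 2π · dr/dt = 2π · 12 = 24π cm/s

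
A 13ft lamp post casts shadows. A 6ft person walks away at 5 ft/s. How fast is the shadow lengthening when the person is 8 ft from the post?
30/7 ft/s

By similar triangles: 13/(x+s) = 6/s
Solving: s = 6x/7
ds/dt = 6/7 · dx/dt = 6/7 · 5 = 30/7 ft/s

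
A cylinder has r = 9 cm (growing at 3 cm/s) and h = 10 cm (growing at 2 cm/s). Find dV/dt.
702π cm³/s

V = πr²h
dV/dt = 2πrh·dr/dt + πr²·dh/dt
= 2π(9)(10)(3) + π(9)²(2)
= 702π cm³/s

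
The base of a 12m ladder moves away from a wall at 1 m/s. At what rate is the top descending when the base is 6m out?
√3/3 ≈ 0.5774 m/s

x² + y² = 12²
2x·dx/dt + 2y·dy/dt = 0
dy/dt = -x/y · dx/dt = -6/(6√3) · 1 = -√3/3 m/s
The top is descending at √3/3 ≈ 0.5774 m/s.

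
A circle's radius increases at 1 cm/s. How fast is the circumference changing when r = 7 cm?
2π cm/s

C = 2πr
dC/dt = 2π · dr/dt = 2π · 1 = 2π cm/s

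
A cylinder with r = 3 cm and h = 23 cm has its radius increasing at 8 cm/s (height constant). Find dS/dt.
464π cm²/s

S = 2πrh + 2πr² (lateral + bases)
dS/dt = (2πh + 4πr)·dr/dt = (2π·23 + 4π·3)·8
= 464π cm²/s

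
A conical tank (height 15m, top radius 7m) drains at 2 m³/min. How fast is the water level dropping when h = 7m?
450/(2401π) ≈ 0.05966 m/min

r/h = 7/15, so r = (7/15)h
V = (1/3)πr²h = (1/3)π((7/15)h)²h = (49/675)πh³
dV/dh = (49/225)πh²
dh/dt = (dV/dt)/(dV/dh) = -2/((49/225)π·7²) = -450/(2401π) m/min
The level is dropping at 450/(2401π) ≈ 0.05966 m/min.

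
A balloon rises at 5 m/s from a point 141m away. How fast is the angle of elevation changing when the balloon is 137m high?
0.018241 rad/s

tan(θ) = y/141
sec²(θ) · dθ/dt = (1/141) · dy/dt
dθ/dt = cos²(θ)/141 · 5 = 141/(141² + 137²) · 5
dθ/dt = 0.018241 rad/s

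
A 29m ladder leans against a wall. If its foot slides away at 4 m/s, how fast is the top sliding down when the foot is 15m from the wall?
15√154/77 ≈ 2.417 m/s

x² + y² = 29²
2x·dx/dt + 2y·dy/dt = 0
dy/dt = -x/y · dx/dt = -15/(2√154) · 4 = -15√154/77 m/s
The top is descending at 15√154/77 ≈ 2.417 m/s.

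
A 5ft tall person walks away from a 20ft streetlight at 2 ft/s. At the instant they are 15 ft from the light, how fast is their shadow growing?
2/3 ft/s

By similar triangles: 20/(x+s) = 5/s
Solving: s = 5x/15
ds/dt = 5/15 · dx/dt = 1/3 · 2 = 2/3 ft/s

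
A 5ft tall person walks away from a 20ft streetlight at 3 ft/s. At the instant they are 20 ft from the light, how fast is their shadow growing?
1 ft/s

By similar triangles: 20/(x+s) = 5/s
Solving: s = 5x/15
ds/dt = 5/15 · dx/dt = 1/3 · 3 = 1 ft/s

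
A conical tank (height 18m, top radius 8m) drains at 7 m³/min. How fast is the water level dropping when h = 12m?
63/(256π) ≈ 0.07833 m/min

r/h = 8/18, so r = (4/9)h
V = (1/3)πr²h = (1/3)π((4/9)h)²h = (16/243)πh³
dV/dh = (16/81)πh²
dh/dt = (dV/dt)/(dV/dh) = -7/((16/81)π·12²) = -63/(256π) m/min
The level is dropping at 63/(256π) ≈ 0.07833 m/min.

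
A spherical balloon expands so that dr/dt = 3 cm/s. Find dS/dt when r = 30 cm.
720π cm²/s

S = 4πr²
dS/dt = dS/dr · dr/dt = 8πr · 3
At r = 30: dS/dt = 720π cm²/s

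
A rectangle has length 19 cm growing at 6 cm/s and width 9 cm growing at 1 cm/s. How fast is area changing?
73 cm²/s

A = lw
dA/dt = w·dl/dt + l·dw/dt = 9·6 + 19·1 = 73 cm²/s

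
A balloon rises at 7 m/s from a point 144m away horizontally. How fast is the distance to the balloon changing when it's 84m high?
49√193/193 ≈ 3.527 m/s

z² = 144² + y²
z = √(144² + 84²) = 12√193
dz/dt = y/z · dy/dt = 84/(12√193) · 7 = 49√193/193 ≈ 3.527 m/s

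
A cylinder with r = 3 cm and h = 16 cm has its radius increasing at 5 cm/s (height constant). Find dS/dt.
220π cm²/s

S = 2πrh + 2πr² (lateral + bases)
dS/dt = (2πh + 4πr)·dr/dt = (2π·16 + 4π·3)·5
= 220π cm²/s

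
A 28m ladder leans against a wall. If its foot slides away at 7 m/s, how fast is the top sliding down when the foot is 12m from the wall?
21√10/20 ≈ 3.32 m/s

x² + y² = 28²
2x·dx/dt + 2y·dy/dt = 0
dy/dt = -x/y · dx/dt = -12/(8√10) · 7 = -21√10/20 m/s
The top is descending at 21√10/20 ≈ 3.32 m/s.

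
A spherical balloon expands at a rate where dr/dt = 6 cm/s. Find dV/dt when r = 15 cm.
5400π cm³/s

V = (4/3)πr³
dV/dt = dV/dr · dr/dt = 4πr² · 6
At r = 15: dV/dt = 5400π cm³/s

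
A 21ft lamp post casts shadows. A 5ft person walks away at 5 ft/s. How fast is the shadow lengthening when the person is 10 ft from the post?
25/16 ft/s

By similar triangles: 21/(x+s) = 5/s
Solving: s = 5x/16
ds/dt = 5/16 · dx/dt = 5/16 · 5 = 25/16 ft/s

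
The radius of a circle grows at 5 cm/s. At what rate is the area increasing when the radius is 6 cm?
60π cm²/s

A = πr²
dA/dt = 2πr · dr/dt = 2π(6)(5) = 60π cm²/s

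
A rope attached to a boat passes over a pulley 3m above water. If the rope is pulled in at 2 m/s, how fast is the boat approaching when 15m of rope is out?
5√6/6 ≈ 2.041 m/s

rope² = x² + 3²
x = √(15² - 3²) = 6√6
dx/dt = (rope/x) · d(rope)/dt = (15/(6√6)) · (-2) = -5√6/6 m/s
The boat approaches at 5√6/6 ≈ 2.041 m/s.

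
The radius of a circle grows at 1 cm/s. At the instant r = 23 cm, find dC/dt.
2π cm/s

C = 2πr
dC/dt = 2π · dr/dt = 2π · 1 = 2π cm/s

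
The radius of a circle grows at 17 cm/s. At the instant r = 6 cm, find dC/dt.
34π cm/s

C = 2πr
dC/dt = 2π · dr/dt = 2π · 17 = 34π cm/s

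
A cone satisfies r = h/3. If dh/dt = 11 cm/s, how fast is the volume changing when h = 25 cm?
6875π/9 cm³/s

V = (1/3)π(h/3)²h = πh³/27
dV/dt = πh²/9 · 11
At h = 25: dV/dt = 6875π/9 cm³/s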